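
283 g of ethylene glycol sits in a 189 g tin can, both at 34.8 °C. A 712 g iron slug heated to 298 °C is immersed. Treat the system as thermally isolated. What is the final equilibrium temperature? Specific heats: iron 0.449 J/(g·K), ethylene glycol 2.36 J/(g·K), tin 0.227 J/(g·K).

T_f ≈ 116.5 °C

Setting the total heat transfer to zero:
712×0.449×(T − 298) + 283×2.36×(T − 34.8) + 189×0.227×(T − 34.8) = 0
319.69(T − 298) + 667.88(T − 34.8) + 42.9(T − 34.8) = 0
(319.69 + 667.88 + 42.9) T = 319.69×298 + 667.88×34.8 + 42.9×34.8
T ≈ 116.45 °C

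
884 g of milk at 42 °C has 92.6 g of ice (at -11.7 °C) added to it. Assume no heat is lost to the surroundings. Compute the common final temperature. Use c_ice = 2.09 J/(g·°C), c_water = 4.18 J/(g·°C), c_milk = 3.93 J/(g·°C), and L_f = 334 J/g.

T_f ≈ 29.2 °C

Energy balance with sensible and latent terms:
ice -11.7→0 °C: 92.6·2.09·11.7 = 2264.3; melt ice: 92.6·334 = 30928; warm the meltwater: 387.07 T; milk cools: 884·3.93·(T − 42) = 3474.1(T − 42)
3861.2 T = 145913 − 33193 = 112720
T ≈ 29.19 °C. Since T > 0 °C, the all-ice-melts assumption holds.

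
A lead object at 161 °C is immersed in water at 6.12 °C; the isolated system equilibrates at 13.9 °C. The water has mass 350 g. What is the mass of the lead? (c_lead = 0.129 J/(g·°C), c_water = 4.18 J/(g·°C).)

Heat gained plus heat lost sum to zero:
m·0.129·(13.9 − 161) + 350·4.18·(13.9 − 6.12) = 0
-18.98 m = -11382
m = -11382/-18.98 ≈ 599.8 g

m ≈ 600 g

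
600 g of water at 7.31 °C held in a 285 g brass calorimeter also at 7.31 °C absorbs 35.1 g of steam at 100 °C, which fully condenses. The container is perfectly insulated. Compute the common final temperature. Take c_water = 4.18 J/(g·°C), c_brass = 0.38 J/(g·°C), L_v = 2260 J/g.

T_f ≈ 40.9 °C

Energy balance with sensible and latent terms:
steam→water at 100 °C releases m L_v = 35.1×2260 = 79326
  condensed water 100 °C→T: 146.72(T − 100)
  original water: 2508(T − 7.31)
  cup: 108.3(T − 7.31)
2763 T = 79326 + 14672 + 19125 = 113123
T ≈ 40.94 °C (< 100 °C, so full condensation is consistent).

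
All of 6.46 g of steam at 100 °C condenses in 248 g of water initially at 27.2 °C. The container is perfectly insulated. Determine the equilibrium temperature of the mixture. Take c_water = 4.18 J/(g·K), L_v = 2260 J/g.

T_f ≈ 42.8 °C

Sum of m c ΔT and latent-heat terms is zero:
condense steam: −6.46·2260 = −14600; condensate cools 100→T: 6.46·4.18·(T − 100) = 27(T − 100); water warms: 248·4.18·(T − 27.2) = 1036.6(T − 27.2)
1063.6 T = 14600 + 2700.3 + 28197 = 45496
T ≈ 42.77 °C — below 100 °C, confirming all the steam condensed.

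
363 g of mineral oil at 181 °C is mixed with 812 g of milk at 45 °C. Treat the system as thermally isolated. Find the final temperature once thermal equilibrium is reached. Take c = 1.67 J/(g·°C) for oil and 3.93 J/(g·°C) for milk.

T_f ≈ 66.7 °C

Taking heat into each body as positive, Σ m c ΔT = 0:
363*1.67*(T − 181) + 812*3.93*(T − 45) = 0
606.21(T − 181) + 3191.2(T − 45) = 0
3797.4 T = 253326
T = 253326 / 3797.4 = 66.7 °C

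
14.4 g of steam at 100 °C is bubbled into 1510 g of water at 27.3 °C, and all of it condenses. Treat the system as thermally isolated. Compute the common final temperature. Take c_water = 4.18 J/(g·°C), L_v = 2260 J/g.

T_f ≈ 33.1 °C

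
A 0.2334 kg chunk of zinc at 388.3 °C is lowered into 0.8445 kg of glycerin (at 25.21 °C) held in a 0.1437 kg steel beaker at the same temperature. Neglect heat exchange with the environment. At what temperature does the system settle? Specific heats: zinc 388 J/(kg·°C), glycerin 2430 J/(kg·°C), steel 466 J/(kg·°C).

T_f ≈ 40.1 °C

Conservation of energy gives ΣQ = 0:
0.2334·388·(T − 388.3) + 0.8445·2430·(T − 25.21) + 0.1437·466·(T − 25.21) = 0
90.56(T − 388.3) + 2052.1(T − 25.21) + 66.96(T − 25.21) = 0
2209.7 T = 88587
T ≈ 40.09 °C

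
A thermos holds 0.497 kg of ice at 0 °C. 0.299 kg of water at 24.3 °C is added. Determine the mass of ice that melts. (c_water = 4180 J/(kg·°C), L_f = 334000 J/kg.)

m_melted ≈ 0.0909 kg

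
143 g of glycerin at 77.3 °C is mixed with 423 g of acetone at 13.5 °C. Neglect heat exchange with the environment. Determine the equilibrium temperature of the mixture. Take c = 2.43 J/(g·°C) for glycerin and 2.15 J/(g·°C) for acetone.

T_f = Σ m_i c_i T_i / Σ m_i c_i:
T_f = (347.49×77.3 + 909.45×13.5) / (347.49 + 909.45)
    = 39139 / 1256.9 ≈ 31.14 °C

T_f ≈ 31.1 °C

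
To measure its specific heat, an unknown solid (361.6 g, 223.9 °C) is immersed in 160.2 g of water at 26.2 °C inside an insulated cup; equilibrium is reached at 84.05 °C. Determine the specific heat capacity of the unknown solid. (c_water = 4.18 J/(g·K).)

Setting the total heat transfer to zero:
361.6·c·(84.05 − 223.9) + 160.2·4.18·(84.05 − 26.2) = 0
-50570 c = -38738
c = -38738/-50570 ≈ 0.766 J/(g·K)

c ≈ 0.766 J/(g·K)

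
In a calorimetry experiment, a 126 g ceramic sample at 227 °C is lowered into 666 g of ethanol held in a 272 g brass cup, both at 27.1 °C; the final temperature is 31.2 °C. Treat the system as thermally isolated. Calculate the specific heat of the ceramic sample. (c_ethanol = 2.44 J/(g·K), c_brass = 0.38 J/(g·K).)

Net heat exchanged in the isolated system is zero:
126×c×(31.2 − 227) + 666×2.44×(31.2 − 27.1) + 272×0.38×(31.2 − 27.1) = 0
-24671 c = -7086.4
c = -7086.4/-24671 ≈ 0.2872 J/(g·K)

c ≈ 0.287 J/(g·K)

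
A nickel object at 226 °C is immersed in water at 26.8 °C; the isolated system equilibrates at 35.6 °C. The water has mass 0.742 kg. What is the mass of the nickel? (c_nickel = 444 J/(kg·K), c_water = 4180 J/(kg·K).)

m ≈ 0.323 kg

|Q_nickel| = |Q_water|:
m·444·(226 − 35.6) = 0.742·4180·(35.6 − 26.8)
84538 m = 27294  ⇒  m ≈ 0.3229 kg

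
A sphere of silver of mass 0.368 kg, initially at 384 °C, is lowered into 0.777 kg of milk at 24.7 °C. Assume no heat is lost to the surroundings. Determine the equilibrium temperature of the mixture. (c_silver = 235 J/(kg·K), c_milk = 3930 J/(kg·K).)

Energy conservation, ΣQ = 0:
0.368×235×(T − 384) + 0.777×3930×(T − 24.7) = 0
(86.48 + 3053.6) T = 86.48×384 + 3053.6×24.7
T ≈ 34.60 °C

T_f ≈ 34.6 °C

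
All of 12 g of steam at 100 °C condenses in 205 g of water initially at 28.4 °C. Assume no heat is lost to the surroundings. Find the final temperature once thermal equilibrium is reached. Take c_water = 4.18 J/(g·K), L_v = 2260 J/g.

T_f ≈ 62.3 °C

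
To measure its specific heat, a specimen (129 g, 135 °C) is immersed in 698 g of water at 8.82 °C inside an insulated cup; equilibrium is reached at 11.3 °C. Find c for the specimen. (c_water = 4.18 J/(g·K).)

c ≈ 0.453 J/(g·K)

m_s c (T_s − T_f) = m_water c_water (T_f − T_0):
129×c×(135 − 11.3) = 698×4.18×(11.3 − 8.82)
15957 c = 7235.7  ⇒  c ≈ 0.4534 J/(g·K)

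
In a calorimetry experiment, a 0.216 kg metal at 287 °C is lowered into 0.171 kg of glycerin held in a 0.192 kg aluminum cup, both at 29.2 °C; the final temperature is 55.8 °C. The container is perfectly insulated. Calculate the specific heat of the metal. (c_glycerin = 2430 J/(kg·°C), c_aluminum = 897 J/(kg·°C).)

c ≈ 313 J/(kg·°C)

Let T be the final temperature. ΣQ_i = 0:
0.216·c·(55.8 − 287) + 0.171·2430·(55.8 − 29.2) + 0.192·897·(55.8 − 29.2) = 0
-49.94 c = -15634
c = -15634/-49.94 ≈ 313.1 J/(kg·°C)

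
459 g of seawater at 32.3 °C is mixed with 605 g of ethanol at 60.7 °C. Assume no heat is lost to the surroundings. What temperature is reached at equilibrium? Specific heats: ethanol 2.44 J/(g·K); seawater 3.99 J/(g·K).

T_f ≈ 45.0 °C

Taking heat into each body as positive, Σ m c ΔT = 0:
605×2.44×(T − 60.7) + 459×3.99×(T − 32.3) = 0
1476.2(T − 60.7) + 1831.4(T − 32.3) = 0
(1476.2 + 1831.4) T = 1476.2×60.7 + 1831.4×32.3
T ≈ 44.98 °C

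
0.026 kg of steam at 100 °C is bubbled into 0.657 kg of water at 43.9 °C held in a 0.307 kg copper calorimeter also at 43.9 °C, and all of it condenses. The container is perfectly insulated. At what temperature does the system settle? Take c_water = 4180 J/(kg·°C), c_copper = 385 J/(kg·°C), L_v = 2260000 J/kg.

T_f ≈ 65.7 °C

Let T be the final temperature. ΣQ_i = 0:
steam→water at 100 °C releases m L_v = 0.026·2260000 = 58760; condensate cools 100→T: 0.026·4180·(T − 100) = 108.68(T − 100); original water: 2746.3(T − 43.9); copper cup: 0.307·385·(T − 43.9) = 118.19(T − 43.9)
2973.1 T = 58760 + 10868 + 125750 = 195378
T ≈ 65.71 °C — below 100 °C, confirming all the steam condensed.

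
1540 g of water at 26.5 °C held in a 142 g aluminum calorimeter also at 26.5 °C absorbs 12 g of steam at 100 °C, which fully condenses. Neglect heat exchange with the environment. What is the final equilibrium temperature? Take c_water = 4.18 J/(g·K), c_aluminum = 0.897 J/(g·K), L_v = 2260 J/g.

T_f ≈ 31.2 °C

Conservation of energy gives ΣQ = 0:
latent heat released on condensation: 12·2260 = 27120
  condensate cools 100→T: 12·4.18·(T − 100) = 50.16(T − 100)
  original water: 6437.2(T − 26.5)
  aluminum cup: 142·0.897·(T − 26.5) = 127.37(T − 26.5)
6614.7 T = 27120 + 5016 + 173961 = 206097
T ≈ 31.16 °C — below 100 °C, confirming all the steam condensed.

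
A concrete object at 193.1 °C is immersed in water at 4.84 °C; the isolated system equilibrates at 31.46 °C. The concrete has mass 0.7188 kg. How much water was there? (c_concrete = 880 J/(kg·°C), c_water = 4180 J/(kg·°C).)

m ≈ 0.919 kg

Heat lost by the concrete = heat gained by the water:
0.7188·880·(193.1 − 31.46) = m·4180·(31.46 − 4.84)
111272 m = 102244  ⇒  m ≈ 0.9189 kg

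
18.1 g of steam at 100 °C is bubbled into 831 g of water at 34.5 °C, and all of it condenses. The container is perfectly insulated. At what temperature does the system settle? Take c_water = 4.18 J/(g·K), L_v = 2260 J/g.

Let T be the final temperature. ΣQ_i = 0:
steam→water at 100 °C releases m L_v = 18.1×2260 = 40906; condensate cools 100→T: 18.1×4.18×(T − 100) = 75.66(T − 100); water warms: 831×4.18×(T − 34.5) = 3473.6(T − 34.5)
3549.2 T = 40906 + 7565.8 + 119839 = 168310
T ≈ 47.42 °C — below 100 °C, confirming all the steam condensed.

T_f ≈ 47.4 °C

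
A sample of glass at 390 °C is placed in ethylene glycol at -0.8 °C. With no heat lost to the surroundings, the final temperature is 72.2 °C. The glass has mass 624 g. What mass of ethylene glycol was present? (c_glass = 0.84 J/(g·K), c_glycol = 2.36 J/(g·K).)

m ≈ 967 g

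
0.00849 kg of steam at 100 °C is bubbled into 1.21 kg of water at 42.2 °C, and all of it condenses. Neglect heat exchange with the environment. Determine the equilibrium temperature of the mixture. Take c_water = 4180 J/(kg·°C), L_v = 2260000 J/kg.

T_f ≈ 46.4 °C

Setting the total heat transfer to zero:
steam→water at 100 °C releases m L_v = 0.00849×2260000 = 19187; condensed water 100 °C→T: 35.49(T − 100); original water: 5057.8(T − 42.2)
5093.3 T = 19187 + 3548.8 + 213439 = 236175
T ≈ 46.37 °C (< 100 °C, so full condensation is consistent).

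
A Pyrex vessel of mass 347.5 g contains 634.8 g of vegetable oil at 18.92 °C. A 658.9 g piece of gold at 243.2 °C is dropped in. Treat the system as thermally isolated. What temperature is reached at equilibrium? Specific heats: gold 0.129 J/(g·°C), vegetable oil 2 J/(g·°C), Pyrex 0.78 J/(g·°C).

T_f ≈ 30.6 °C

With ΣQ=0 the equilibrium temperature is the m·c-weighted mean:
T_f = (85×243.2 + 1269.6×18.92 + 271.05×18.92) / (85 + 1269.6 + 271.05)
    = 49821 / 1625.6 ≈ 30.65 °C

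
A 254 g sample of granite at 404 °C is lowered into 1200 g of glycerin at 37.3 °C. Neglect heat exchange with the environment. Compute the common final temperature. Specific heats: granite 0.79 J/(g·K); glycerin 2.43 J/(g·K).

T_f ≈ 60.9 °C

With ΣQ=0 the equilibrium temperature is the m·c-weighted mean:
T_f = (200.66×404 + 2916×37.3) / (200.66 + 2916)
    = 189833 / 3116.7 ≈ 60.91 °C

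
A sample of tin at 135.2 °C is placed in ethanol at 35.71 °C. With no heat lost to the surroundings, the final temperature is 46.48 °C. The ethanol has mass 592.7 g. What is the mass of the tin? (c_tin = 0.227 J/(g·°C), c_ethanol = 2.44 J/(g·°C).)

m ≈ 773 g

|Q_tin| = |Q_ethanol|:
m·0.227·(135.2 − 46.48) = 592.7·2.44·(46.48 − 35.71)
20.14 m = 15575  ⇒  m ≈ 773.4 g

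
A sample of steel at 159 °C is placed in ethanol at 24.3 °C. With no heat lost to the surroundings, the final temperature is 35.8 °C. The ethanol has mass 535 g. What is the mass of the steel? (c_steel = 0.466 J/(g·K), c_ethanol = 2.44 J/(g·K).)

|Q_steel| = |Q_ethanol|:
m·0.466·(159 − 35.8) = 535·2.44·(35.8 − 24.3)
57.41 m = 15012  ⇒  m ≈ 261.5 g

m ≈ 261 g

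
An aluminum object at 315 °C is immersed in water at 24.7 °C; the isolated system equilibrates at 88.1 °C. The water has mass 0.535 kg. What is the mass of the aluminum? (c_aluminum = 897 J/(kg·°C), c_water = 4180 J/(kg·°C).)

m ≈ 0.697 kg

|Q_aluminum| = |Q_water|:
m×897×(315 − 88.1) = 0.535×4180×(88.1 − 24.7)
203529 m = 141781  ⇒  m ≈ 0.6966 kg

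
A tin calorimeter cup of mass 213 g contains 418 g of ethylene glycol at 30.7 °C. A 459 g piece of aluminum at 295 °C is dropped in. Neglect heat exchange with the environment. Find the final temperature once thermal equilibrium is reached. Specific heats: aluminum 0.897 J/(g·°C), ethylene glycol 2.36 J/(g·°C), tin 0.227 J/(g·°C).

T_f ≈ 105.9 °C

Heat gained plus heat lost sum to zero:
459*0.897*(T − 295) + 418*2.36*(T − 30.7) + 213*0.227*(T − 30.7) = 0
411.72(T − 295) + 986.48(T − 30.7) + 48.35(T − 30.7) = 0
(411.72 + 986.48 + 48.35) T = 411.72*295 + 986.48*30.7 + 48.35*30.7
T ≈ 105.93 °C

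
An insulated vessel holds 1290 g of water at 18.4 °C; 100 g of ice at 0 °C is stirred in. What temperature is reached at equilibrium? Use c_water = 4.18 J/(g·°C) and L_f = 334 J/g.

T_f ≈ 11.3 °C

Net heat exchanged in the isolated system is zero:
latent heat to melt: 100×334 = 33400
  meltwater 0→T: 100×4.18×T = 418 T
  water: 5392.2(T − 18.4)
5810.2 T = 99216 − 33400 = 65816
T ≈ 11.33 °C. Since T > 0 °C, the all-ice-melts assumption holds.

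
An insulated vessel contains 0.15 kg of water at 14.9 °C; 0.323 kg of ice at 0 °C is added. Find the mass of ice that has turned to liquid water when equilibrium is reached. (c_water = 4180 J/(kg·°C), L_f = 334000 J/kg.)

m_melted ≈ 0.028 kg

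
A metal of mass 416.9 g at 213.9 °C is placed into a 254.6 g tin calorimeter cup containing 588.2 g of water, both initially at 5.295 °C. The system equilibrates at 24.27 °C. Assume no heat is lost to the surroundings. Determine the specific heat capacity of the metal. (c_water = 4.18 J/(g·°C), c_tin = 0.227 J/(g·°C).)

c ≈ 0.604 J/(g·°C)

Conservation of energy gives ΣQ = 0:
416.9×c×(24.27 − 213.9) + 588.2×4.18×(24.27 − 5.295) + 254.6×0.227×(24.27 − 5.295) = 0
-79057 c = -47750
c = -47750/-79057 ≈ 0.604 J/(g·°C)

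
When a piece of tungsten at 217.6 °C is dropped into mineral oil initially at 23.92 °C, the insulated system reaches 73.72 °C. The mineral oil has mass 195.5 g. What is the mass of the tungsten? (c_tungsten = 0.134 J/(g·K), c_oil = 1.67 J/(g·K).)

m ≈ 843 g

Let T be the final temperature. ΣQ_i = 0:
m·0.134·(73.72 − 217.6) + 195.5·1.67·(73.72 − 23.92) = 0
-19.28 m = -16259
m = -16259/-19.28 ≈ 843.3 g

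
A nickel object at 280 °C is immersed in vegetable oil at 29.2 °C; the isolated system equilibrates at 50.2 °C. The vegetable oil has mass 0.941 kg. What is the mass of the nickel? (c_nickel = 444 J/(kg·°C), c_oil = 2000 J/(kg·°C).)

m ≈ 0.387 kg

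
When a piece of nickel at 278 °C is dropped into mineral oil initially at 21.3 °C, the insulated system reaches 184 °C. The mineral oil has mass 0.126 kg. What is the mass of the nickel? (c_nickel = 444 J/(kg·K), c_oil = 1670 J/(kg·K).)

|Q_nickel| = |Q_oil|:
m·444·(278 − 184) = 0.126·1670·(184 − 21.3)
41736 m = 34235  ⇒  m ≈ 0.8203 kg

m ≈ 0.82 kg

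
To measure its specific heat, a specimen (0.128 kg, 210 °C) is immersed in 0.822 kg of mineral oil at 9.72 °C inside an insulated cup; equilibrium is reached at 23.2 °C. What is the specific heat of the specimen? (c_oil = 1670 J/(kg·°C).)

Heat lost by the specimen = heat gained by the oil:
0.128·c·(210 − 23.2) = 0.822·1670·(23.2 − 9.72)
23.91 c = 18505  ⇒  c ≈ 773.9 J/(kg·°C)

c ≈ 774 J/(kg·°C)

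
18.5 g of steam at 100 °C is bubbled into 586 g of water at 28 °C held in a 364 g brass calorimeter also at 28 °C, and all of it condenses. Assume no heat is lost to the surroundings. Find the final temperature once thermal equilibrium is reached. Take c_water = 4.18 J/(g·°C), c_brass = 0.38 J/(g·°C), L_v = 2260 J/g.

Heat gained plus heat lost sum to zero:
steam→water at 100 °C releases m L_v = 18.5·2260 = 41810; condensed water 100 °C→T: 77.33(T − 100); original water: 2449.5(T − 28); cup: 138.32(T − 28)
2665.1 T = 41810 + 7733 + 72458 = 122001
T ≈ 45.78 °C — below 100 °C, confirming all the steam condensed.

T_f ≈ 45.8 °C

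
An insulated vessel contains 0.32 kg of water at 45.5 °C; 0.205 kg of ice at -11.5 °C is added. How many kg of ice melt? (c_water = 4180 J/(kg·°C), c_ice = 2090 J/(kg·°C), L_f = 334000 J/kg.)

Heat available from the water dropping to 0 °C: 0.32·4180·45.5 = 60861 J.
Of that, 0.205·2090·11.5 = 4927.2 J goes to bring the ice to 0 °C, leaving 55934 J.
Melting all 0.205 kg of ice would need 0.205·334000 = 68470 J.
55934 J < 68470 J, so only part of the ice melts and the system sits at 0 °C.
m_melt = 55934 / L_f = 0.1675 kg.

m_melted ≈ 0.167 kg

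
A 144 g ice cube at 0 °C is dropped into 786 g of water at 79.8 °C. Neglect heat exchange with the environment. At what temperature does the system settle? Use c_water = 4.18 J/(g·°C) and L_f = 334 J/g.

T_f ≈ 55.1 °C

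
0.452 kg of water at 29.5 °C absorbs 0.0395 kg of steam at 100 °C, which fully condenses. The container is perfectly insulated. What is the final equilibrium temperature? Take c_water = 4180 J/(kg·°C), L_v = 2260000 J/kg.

T_f ≈ 78.6 °C

Energy conservation, ΣQ = 0:
latent heat released on condensation: 0.0395·2260000 = 89270
  condensed water 100 °C→T: 165.11(T − 100)
  original water: 1889.4(T − 29.5)
2054.5 T = 89270 + 16511 + 55736 = 161517
T ≈ 78.62 °C (< 100 °C, so full condensation is consistent).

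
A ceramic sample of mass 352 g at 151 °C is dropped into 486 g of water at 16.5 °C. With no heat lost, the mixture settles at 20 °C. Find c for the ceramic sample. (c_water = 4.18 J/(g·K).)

c ≈ 0.154 J/(g·K)

Energy conservation, ΣQ = 0:
352·c·(20 − 151) + 486·4.18·(20 − 16.5) = 0
-46112 c = -7110.2
c = -7110.2/-46112 ≈ 0.1542 J/(g·K)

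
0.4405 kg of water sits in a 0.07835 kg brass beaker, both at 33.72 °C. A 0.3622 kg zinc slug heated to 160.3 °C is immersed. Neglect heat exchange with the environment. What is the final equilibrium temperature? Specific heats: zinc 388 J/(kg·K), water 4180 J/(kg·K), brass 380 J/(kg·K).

T_f ≈ 42.6 °C

Setting the total heat transfer to zero:
0.3622·388·(T − 160.3) + 0.4405·4180·(T − 33.72) + 0.07835·380·(T − 33.72) = 0
140.53(T − 160.3) + 1841.3(T − 33.72) + 29.77(T − 33.72) = 0
(140.53 + 1841.3 + 29.77) T = 140.53·160.3 + 1841.3·33.72 + 29.77·33.72
T = 85620/2011.6 ≈ 42.56 °C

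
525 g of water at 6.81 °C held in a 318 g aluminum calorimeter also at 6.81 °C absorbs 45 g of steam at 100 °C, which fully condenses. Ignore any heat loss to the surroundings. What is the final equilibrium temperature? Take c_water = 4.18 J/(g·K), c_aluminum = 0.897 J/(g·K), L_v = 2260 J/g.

T_f ≈ 51.5 °C

Conservation of energy gives ΣQ = 0:
condense steam: −45×2260 = −101700
  condensed water 100 °C→T: 188.1(T − 100)
  original water: 2194.5(T − 6.81)
  aluminum cup: 318×0.897×(T − 6.81) = 285.25(T − 6.81)
2667.8 T = 101700 + 18810 + 16887 = 137397
T ≈ 51.50 °C (< 100 °C, so full condensation is consistent).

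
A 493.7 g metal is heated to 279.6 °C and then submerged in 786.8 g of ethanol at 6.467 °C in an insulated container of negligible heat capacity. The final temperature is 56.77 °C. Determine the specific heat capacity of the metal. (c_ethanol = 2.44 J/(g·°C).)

c ≈ 0.878 J/(g·°C)

Heat lost by the metal = heat gained by the ethanol:
493.7·c·(279.6 − 56.77) = 786.8·2.44·(56.77 − 6.467)
110011 c = 96571  ⇒  c ≈ 0.8778 J/(g·°C)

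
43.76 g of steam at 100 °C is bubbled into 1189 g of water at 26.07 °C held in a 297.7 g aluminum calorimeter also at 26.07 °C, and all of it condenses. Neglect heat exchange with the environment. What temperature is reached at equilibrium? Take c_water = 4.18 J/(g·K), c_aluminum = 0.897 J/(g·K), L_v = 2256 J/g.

Let T be the final temperature. ΣQ_i = 0:
condense steam: −43.76·2256 = −98723; condensate cools 100→T: 43.76·4.18·(T − 100) = 182.92(T − 100); original water: 4970(T − 26.07); aluminum cup: 297.7·0.897·(T − 26.07) = 267.04(T − 26.07)
5420 T = 98723 + 18292 + 136530 = 253544
T ≈ 46.78 °C, under the boiling point, so the assumption holds.

T_f ≈ 46.8 °C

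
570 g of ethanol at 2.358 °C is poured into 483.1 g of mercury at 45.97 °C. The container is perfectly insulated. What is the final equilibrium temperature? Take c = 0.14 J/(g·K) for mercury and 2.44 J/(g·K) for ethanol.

T_f is the heat-capacity-weighted average of the initial temperatures:
T_f = (67.63×45.97 + 1390.8×2.358) / (67.63 + 1390.8)
    = 6388.6 / 1458.4 ≈ 4.38 °C

T_f ≈ 4.4 °C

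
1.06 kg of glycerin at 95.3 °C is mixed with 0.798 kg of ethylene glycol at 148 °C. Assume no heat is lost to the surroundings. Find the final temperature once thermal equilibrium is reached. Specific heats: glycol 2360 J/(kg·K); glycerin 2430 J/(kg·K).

Heat lost by the glycol equals heat gained by the glycerin:
0.798*2360*(148 − T) = 1.06*2430*(T − 95.3)
1883.3(148 − T) = 2575.8(T − 95.3)
4459.1 T = 524199  ⇒  T ≈ 117.56 °C

T_f ≈ 117.6 °C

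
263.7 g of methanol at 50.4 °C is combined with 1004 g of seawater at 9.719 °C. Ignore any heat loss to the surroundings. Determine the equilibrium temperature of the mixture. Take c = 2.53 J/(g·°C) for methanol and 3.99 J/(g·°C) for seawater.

Net heat exchanged in the isolated system is zero:
263.7×2.53×(T − 50.4) + 1004×3.99×(T − 9.719) = 0
(667.16 + 4006) T = 667.16×50.4 + 4006×9.719
T = 72559/4673.1 ≈ 15.53 °C

T_f ≈ 15.5 °C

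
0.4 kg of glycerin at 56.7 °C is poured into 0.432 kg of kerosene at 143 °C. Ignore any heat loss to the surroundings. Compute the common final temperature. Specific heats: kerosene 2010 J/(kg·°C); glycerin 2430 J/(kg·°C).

T_f ≈ 97.4 °C

T_f = Σ m_i c_i T_i / Σ m_i c_i:
T_f = (868.32·143 + 972·56.7) / (868.32 + 972)
    = 179282 / 1840.3 ≈ 97.42 °C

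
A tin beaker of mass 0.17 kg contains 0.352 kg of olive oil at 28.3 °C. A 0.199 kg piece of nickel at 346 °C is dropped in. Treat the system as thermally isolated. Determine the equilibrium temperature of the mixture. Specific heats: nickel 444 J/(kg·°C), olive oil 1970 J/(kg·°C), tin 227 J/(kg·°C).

T_f ≈ 62.5 °C

T_f = Σ m_i c_i T_i / Σ m_i c_i:
T_f = (88.36*346 + 693.44*28.3 + 38.59*28.3) / (88.36 + 693.44 + 38.59)
    = 51288 / 820.39 ≈ 62.52 °C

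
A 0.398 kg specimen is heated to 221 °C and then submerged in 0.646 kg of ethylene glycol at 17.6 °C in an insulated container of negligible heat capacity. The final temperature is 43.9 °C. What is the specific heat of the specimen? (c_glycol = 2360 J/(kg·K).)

c ≈ 569 J/(kg·K)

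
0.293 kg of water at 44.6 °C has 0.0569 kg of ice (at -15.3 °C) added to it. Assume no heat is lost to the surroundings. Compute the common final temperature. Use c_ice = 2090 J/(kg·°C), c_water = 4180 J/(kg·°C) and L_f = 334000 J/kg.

Heat gained plus heat lost sum to zero:
warm ice to 0 °C: 0.0569×2090×(0 − (-15.3)) = 1819.5; latent heat to melt: 0.0569×334000 = 19005; meltwater 0→T: 0.0569×4180×T = 237.84 T; water: 1224.7(T − 44.6)
1462.6 T = 54623 − 20824 = 33799
T ≈ 23.11 °C. Since T > 0 °C, the all-ice-melts assumption holds.

T_f ≈ 23.1 °C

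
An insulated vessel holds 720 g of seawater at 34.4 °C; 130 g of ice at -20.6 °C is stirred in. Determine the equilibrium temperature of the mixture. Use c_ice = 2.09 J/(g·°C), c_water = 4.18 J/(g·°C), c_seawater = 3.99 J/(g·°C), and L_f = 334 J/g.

Setting the total heat transfer to zero:
ice -20.6→0 °C: 130×2.09×20.6 = 5597; fusion: m_ice L_f = 130×334 = 43420; meltwater 0→T: 130×4.18×T = 543.4 T; seawater cools: 720×3.99×(T − 34.4) = 2872.8(T − 34.4)
3416.2 T = 98824 − 49017 = 49807
T ≈ 14.58 °C. Since T > 0 °C, the all-ice-melts assumption holds.

T_f ≈ 14.6 °C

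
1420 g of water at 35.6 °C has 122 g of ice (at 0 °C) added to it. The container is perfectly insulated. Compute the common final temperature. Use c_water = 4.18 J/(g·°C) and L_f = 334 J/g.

T_f ≈ 26.5 °C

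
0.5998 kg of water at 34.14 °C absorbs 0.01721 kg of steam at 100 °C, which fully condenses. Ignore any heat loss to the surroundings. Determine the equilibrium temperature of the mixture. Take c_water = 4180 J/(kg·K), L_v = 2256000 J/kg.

Let T be the final temperature. ΣQ_i = 0:
latent heat released on condensation: 0.01721×2256000 = 38826
  condensed water 100 °C→T: 71.94(T − 100)
  original water: 2507.2(T − 34.14)
2579.1 T = 38826 + 7193.8 + 85595 = 131614
T ≈ 51.03 °C (< 100 °C, so full condensation is consistent).

T_f ≈ 51.0 °C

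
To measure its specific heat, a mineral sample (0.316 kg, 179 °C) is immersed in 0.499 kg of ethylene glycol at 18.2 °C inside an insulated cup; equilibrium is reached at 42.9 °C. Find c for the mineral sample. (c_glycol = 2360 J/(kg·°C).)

c ≈ 676 J/(kg·°C)

Let T be the final temperature. ΣQ_i = 0:
0.316·c·(42.9 − 179) + 0.499·2360·(42.9 − 18.2) = 0
-43.01 c = -29088
c = -29088/-43.01 ≈ 676.3 J/(kg·°C)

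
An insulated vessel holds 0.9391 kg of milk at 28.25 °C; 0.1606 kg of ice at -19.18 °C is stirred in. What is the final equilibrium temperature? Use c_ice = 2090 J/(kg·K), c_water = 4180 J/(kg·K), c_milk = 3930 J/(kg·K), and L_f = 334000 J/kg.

Conservation of energy gives ΣQ = 0:
ice -19.18→0 °C: 0.1606·2090·19.18 = 6437.8; melt ice: 0.1606·334000 = 53640; meltwater 0→T: 0.1606·4180·T = 671.31 T; milk: 3690.7(T − 28.25)
4362 T = 104261 − 60078 = 44183
T ≈ 10.13 °C — above 0 °C, consistent with complete melting.

T_f ≈ 10.1 °C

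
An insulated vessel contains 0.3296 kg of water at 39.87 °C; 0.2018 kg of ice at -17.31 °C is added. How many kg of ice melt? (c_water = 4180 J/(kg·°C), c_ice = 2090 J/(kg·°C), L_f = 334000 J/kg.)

m_melted ≈ 0.143 kg

Water can give up m c ΔT = 0.3296×4180×39.87 = 54930 J before reaching 0 °C.
Warming the ice to 0 °C takes 0.2018×2090×17.31 = 7300.7 J, leaving 47629 J for melting.
Melting all 0.2018 kg of ice would need 0.2018×334000 = 67401 J.
47629 J < 67401 J, so only part of the ice melts and the system sits at 0 °C.
m_melted×334000 = 47629  ⇒  m_melted ≈ 0.1426 kg.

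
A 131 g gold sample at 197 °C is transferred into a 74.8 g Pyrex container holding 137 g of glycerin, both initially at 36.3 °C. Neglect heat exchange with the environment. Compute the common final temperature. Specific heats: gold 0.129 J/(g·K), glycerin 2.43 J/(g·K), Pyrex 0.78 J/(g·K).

Net heat exchanged in the isolated system is zero:
131*0.129*(T − 197) + 137*2.43*(T − 36.3) + 74.8*0.78*(T − 36.3) = 0
(16.9 + 332.91 + 58.34) T = 16.9*197 + 332.91*36.3 + 58.34*36.3
T = 17532 / 408.15 = 43 °C

T_f ≈ 43.0 °C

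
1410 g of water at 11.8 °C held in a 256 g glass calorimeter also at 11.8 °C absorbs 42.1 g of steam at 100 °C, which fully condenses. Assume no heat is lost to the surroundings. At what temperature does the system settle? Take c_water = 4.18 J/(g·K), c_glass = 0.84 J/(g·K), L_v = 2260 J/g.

T_f ≈ 29.4 °C

Conservation of energy gives ΣQ = 0:
steam→water at 100 °C releases m L_v = 42.1·2260 = 95146; condensed water 100 °C→T: 175.98(T − 100); original water: 5893.8(T − 11.8); glass cup: 256·0.84·(T − 11.8) = 215.04(T − 11.8)
6284.8 T = 95146 + 17598 + 72084 = 184828
T ≈ 29.41 °C (< 100 °C, so full condensation is consistent).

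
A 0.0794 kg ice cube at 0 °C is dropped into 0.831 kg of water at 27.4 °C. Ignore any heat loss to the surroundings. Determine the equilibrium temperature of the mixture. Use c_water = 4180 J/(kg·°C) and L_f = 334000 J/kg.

Sum of m c ΔT and latent-heat terms is zero:
fusion: m_ice L_f = 0.0794×334000 = 26520; warm the meltwater: 331.89 T; water cools: 0.831×4180×(T − 27.4) = 3473.6(T − 27.4)
3805.5 T = 95176 − 26520 = 68656
T ≈ 18.04 °C — above 0 °C, consistent with complete melting.

T_f ≈ 18.0 °C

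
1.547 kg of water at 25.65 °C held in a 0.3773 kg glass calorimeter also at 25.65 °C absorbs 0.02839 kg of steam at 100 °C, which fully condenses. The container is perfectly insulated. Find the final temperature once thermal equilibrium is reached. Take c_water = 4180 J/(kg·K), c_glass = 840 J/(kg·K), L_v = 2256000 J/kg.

Energy conservation, ΣQ = 0:
latent heat released on condensation: 0.02839×2256000 = 64048
  condensate cools 100→T: 0.02839×4180×(T − 100) = 118.67(T − 100)
  water warms: 1.547×4180×(T − 25.65) = 6466.5(T − 25.65)
  glass cup: 0.3773×840×(T − 25.65) = 316.93(T − 25.65)
6902.1 T = 64048 + 11867 + 173994 = 249909
T ≈ 36.21 °C, under the boiling point, so the assumption holds.

T_f ≈ 36.2 °C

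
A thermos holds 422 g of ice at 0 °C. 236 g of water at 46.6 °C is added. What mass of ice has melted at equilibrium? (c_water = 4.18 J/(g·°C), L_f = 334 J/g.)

Water can give up m c ΔT = 236×4.18×46.6 = 45970 J before reaching 0 °C.
To melt every bit of ice: 422×334 = 140948 J.
Since 45970 < 140948 J, not all the ice melts; equilibrium is at 0 °C.
m_melt = 45970 / L_f = 137.6 g.

m_melted ≈ 138 g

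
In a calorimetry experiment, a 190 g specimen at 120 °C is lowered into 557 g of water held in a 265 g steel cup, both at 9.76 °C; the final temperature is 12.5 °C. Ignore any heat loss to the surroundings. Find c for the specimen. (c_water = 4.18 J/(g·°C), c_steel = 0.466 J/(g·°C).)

c ≈ 0.329 J/(g·°C)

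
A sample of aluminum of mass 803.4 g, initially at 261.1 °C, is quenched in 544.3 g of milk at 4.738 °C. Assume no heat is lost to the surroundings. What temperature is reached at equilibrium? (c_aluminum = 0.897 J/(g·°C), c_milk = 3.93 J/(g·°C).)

T_f ≈ 69.3 °C

Taking heat into each body as positive, Σ m c ΔT = 0:
803.4×0.897×(T − 261.1) + 544.3×3.93×(T − 4.738) = 0
720.65(T − 261.1) + 2139.1(T − 4.738) = 0
(720.65 + 2139.1) T = 720.65×261.1 + 2139.1×4.738
T ≈ 69.34 °C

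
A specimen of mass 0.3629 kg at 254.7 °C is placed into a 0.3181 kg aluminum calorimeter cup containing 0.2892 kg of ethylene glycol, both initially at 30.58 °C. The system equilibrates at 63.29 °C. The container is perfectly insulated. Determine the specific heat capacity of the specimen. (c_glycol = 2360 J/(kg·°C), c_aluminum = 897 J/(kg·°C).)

c ≈ 456 J/(kg·°C)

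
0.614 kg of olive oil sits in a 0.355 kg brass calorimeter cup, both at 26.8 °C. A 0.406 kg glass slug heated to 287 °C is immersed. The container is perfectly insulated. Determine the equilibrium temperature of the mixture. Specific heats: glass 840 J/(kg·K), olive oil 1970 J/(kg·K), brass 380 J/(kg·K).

Taking heat into each body as positive, Σ m c ΔT = 0:
0.406*840*(T − 287) + 0.614*1970*(T − 26.8) + 0.355*380*(T − 26.8) = 0
341.04(T − 287) + 1209.6(T − 26.8) + 134.9(T − 26.8) = 0
1685.5 T = 133911
T = 133911 / 1685.5 = 79.4 °C

T_f ≈ 79.4 °C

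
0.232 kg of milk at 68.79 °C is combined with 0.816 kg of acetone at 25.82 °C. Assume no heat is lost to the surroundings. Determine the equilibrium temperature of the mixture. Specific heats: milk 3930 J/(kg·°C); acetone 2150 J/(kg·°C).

Net heat exchanged in the isolated system is zero:
0.232*3930*(T − 68.79) + 0.816*2150*(T − 25.82) = 0
911.76(T − 68.79) + 1754.4(T − 25.82) = 0
(911.76 + 1754.4) T = 911.76*68.79 + 1754.4*25.82
T = 108019 / 2666.2 = 40.5 °C

T_f ≈ 40.5 °C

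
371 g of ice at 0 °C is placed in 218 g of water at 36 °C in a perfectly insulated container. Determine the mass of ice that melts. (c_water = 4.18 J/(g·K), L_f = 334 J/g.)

m_melted ≈ 98.2 g

Cooling the water to 0 °C releases 218×4.18×36 = 32805 J.
Melting all 371 g of ice would need 371×334 = 123914 J.
Since 32805 < 123914 J, not all the ice melts; equilibrium is at 0 °C.
Mass melted = 32805/334 ≈ 98.22 g.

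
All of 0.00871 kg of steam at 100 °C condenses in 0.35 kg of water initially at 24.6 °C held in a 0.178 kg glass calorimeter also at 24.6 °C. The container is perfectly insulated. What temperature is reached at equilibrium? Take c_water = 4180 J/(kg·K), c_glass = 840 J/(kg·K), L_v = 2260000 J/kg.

Energy conservation, ΣQ = 0:
latent heat released on condensation: 0.00871·2260000 = 19685
  condensate cools 100→T: 0.00871·4180·(T − 100) = 36.41(T − 100)
  water warms: 0.35·4180·(T − 24.6) = 1463(T − 24.6)
  cup: 149.52(T − 24.6)
1648.9 T = 19685 + 3640.8 + 39668 = 62993
T ≈ 38.20 °C, under the boiling point, so the assumption holds.

T_f ≈ 38.2 °C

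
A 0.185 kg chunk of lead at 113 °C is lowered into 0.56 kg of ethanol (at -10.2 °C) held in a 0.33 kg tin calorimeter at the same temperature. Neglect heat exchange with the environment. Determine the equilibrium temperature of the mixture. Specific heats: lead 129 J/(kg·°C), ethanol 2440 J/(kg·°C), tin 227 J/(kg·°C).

T_f ≈ -8.2 °C

Setting the total heat transfer to zero:
0.185·129·(T − 113) + 0.56·2440·(T − (-10.2)) + 0.33·227·(T − (-10.2)) = 0
1465.2 T = -12005
T = -12005 / 1465.2 = -8.19 °C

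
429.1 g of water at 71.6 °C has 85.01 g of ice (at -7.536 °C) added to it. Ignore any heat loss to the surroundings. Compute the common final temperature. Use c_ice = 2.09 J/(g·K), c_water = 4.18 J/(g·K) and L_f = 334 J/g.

Heat gained plus heat lost sum to zero:
warm ice to 0 °C: 85.01·2.09·(0 − (-7.536)) = 1338.9; melt ice: 85.01·334 = 28393; warm the meltwater: 355.34 T; water: 1793.6(T − 71.6)
2149 T = 128424 − 29732 = 98692
T ≈ 45.93 °C — above 0 °C, consistent with complete melting.

T_f ≈ 45.9 °C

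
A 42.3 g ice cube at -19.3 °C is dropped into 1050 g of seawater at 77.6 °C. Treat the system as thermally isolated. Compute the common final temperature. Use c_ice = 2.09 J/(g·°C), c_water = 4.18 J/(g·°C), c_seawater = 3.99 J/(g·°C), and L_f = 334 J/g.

T_f ≈ 70.8 °C

Let T be the final temperature. ΣQ_i = 0:
warm ice to 0 °C: 42.3×2.09×(0 − (-19.3)) = 1706.3; fusion: m_ice L_f = 42.3×334 = 14128; warm the meltwater: 176.81 T; seawater cools: 1050×3.99×(T − 77.6) = 4189.5(T − 77.6)
4366.3 T = 325105 − 15834 = 309271
T ≈ 70.83 °C (positive, so assuming full melt was valid).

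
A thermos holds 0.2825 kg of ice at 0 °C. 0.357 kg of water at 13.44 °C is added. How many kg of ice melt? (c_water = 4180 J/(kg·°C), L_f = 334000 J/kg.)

m_melted ≈ 0.06 kg

Heat available from the water dropping to 0 °C: 0.357×4180×13.44 = 20056 J.
Melting all 0.2825 kg of ice would need 0.2825×334000 = 94355 J.
That's not enough to melt it all — equilibrium is at 0 °C with ice remaining.
m_melted×334000 = 20056  ⇒  m_melted ≈ 0.06005 kg.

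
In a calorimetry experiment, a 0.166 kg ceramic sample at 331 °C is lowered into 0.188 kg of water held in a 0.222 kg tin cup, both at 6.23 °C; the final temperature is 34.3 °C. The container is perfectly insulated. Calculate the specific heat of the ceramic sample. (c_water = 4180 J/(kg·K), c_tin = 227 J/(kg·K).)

Heat gained plus heat lost sum to zero:
0.166×c×(34.3 − 331) + 0.188×4180×(34.3 − 6.23) + 0.222×227×(34.3 − 6.23) = 0
-49.25 c = -23473
c = -23473/-49.25 ≈ 476.6 J/(kg·K)

c ≈ 477 J/(kg·K)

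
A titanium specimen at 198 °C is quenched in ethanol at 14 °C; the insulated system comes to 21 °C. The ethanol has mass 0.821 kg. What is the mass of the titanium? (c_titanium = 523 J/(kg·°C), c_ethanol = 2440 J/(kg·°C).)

Heat gained plus heat lost sum to zero:
m×523×(21 − 198) + 0.821×2440×(21 − 14) = 0
-92571 m = -14023
m = -14023/-92571 ≈ 0.1515 kg

m ≈ 0.151 kg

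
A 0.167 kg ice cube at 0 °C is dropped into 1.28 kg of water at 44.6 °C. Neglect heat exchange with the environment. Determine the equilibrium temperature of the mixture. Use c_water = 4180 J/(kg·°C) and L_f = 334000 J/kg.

T_f ≈ 30.2 °C

Sum of m c ΔT and latent-heat terms is zero:
latent heat to melt: 0.167×334000 = 55778
  warm the meltwater: 698.06 T
  water cools: 1.28×4180×(T − 44.6) = 5350.4(T − 44.6)
6048.5 T = 238628 − 55778 = 182850
T ≈ 30.23 °C (positive, so assuming full melt was valid).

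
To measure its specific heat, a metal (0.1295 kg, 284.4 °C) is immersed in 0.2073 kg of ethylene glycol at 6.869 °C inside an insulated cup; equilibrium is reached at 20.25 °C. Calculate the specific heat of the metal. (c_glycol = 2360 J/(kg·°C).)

Heat gained plus heat lost sum to zero:
0.1295×c×(20.25 − 284.4) + 0.2073×2360×(20.25 − 6.869) = 0
-34.21 c = -6546.4
c = -6546.4/-34.21 ≈ 191.4 J/(kg·°C)

c ≈ 191 J/(kg·°C)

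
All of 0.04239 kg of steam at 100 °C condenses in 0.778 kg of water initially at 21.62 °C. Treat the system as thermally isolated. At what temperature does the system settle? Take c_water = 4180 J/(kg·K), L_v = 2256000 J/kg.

T_f ≈ 53.6 °C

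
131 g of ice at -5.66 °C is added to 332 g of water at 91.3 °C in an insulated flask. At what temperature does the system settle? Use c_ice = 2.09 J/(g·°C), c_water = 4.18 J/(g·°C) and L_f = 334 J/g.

T_f ≈ 42.1 °C

Energy balance with sensible and latent terms:
ice -5.66→0 °C: 131×2.09×5.66 = 1549.7; latent heat to melt: 131×334 = 43754; warm the meltwater: 547.58 T; water: 1387.8(T − 91.3)
1935.3 T = 126702 − 45304 = 81399
T ≈ 42.06 °C — above 0 °C, consistent with complete melting.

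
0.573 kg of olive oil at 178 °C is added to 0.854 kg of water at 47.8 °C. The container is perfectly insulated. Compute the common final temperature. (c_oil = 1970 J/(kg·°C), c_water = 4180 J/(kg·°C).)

T_f ≈ 79.1 °C

Let T be the final temperature. ΣQ_i = 0:
0.573×1970×(T − 178) + 0.854×4180×(T − 47.8) = 0
4698.5 T = 371561
T = 371561 / 4698.5 = 79.1 °C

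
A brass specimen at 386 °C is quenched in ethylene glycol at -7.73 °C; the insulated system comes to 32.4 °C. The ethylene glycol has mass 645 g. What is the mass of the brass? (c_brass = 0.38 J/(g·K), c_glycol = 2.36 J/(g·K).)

|Q_brass| = |Q_glycol|:
m·0.38·(386 − 32.4) = 645·2.36·(32.4 − (-7.73))
134.37 m = 61086  ⇒  m ≈ 454.6 g

m ≈ 455 g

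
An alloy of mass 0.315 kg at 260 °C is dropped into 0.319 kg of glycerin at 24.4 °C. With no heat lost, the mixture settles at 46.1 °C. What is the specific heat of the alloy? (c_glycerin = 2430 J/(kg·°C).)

c ≈ 250 J/(kg·°C)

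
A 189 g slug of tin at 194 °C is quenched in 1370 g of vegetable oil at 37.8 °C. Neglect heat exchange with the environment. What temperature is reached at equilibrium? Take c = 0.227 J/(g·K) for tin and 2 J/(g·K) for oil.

T_f ≈ 40.2 °C

Let T be the final temperature. ΣQ_i = 0:
189·0.227·(T − 194) + 1370·2·(T − 37.8) = 0
42.9(T − 194) + 2740(T − 37.8) = 0
2782.9 T = 111895
T = 111895 / 2782.9 = 40.2 °C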